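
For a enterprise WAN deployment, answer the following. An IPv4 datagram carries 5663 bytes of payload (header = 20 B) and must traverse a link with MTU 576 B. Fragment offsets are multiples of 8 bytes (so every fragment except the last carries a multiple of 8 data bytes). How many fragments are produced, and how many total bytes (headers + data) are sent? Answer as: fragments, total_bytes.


Max data per non-final fragment = floor((MTU - header)/8)*8 = floor((576 - 20)/8)*8 = floor(556/8)*8 = 552 B
Final fragment needs no 8-byte alignment: it can carry up to MTU - header = 556 B
Non-final fragments needed = ceil((payload - 556) / 552) = ceil(5107/552) = ceil(9.2518) = 10
Number of fragments = 10 + 1 = 11
Fragment sizes (data): 10 * 552 B + 143 B (last, 143 <= 556 OK)
Total bytes sent = payload + n_frags * header = 5663 + 11*20 = 5663 + 220 = 5883 B

11, 5883


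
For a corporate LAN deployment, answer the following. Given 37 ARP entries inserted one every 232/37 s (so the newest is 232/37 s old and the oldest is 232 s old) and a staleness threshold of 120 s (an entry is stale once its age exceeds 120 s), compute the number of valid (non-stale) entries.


Ages are k * 232/37 s for k = 1..37 (spacing = 6.2703 s).
Entry k is valid iff k * 232/37 <= 120 iff k <= 37 * 120 / 232 = 19.1379
n_valid = floor(19.1379) = 19
(n_stale = 37 - 19 = 18)

19


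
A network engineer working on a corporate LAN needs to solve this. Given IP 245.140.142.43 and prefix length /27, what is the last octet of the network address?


Given: IP = 245.140.142.43, prefix = /27
Subnet mask = 255.255.255.224
Last octet of IP: 43
Last octet of mask: 224
Network last octet = 43 AND 224 = 32

32


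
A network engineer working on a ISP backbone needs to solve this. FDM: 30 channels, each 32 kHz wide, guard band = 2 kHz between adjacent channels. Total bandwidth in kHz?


Given: 30 channels, 32 kHz each, guard = 2 kHz
Channel bandwidth = 30 * 32 = 960 kHz
Guard bands = 29 gaps * 2 kHz = 58 kHz
Total = 960 + 58 = 1018 kHz

1018


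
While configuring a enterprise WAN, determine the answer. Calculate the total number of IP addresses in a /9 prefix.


Given: CIDR prefix /9
Host bits = 32 - 9 = 23
Total addresses = 2^23 = 8388608

8388608


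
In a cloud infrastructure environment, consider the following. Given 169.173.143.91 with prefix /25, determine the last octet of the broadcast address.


Given: IP = 169.173.143.91, prefix = /25
Host bits = 32 - 25 = 7
Network last octet = 91 AND mask = 0
Host part size = 2^7 - 1 = 127
Broadcast last octet = 0 OR 127 = 127

127


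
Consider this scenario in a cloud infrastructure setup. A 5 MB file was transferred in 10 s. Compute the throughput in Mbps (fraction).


Given: file = 5 MB, time = 10 s
File in Mb = 5 * 8 = 40 Mb
Throughput = 40 / 10 Mbps
Throughput = 4 Mbps

4


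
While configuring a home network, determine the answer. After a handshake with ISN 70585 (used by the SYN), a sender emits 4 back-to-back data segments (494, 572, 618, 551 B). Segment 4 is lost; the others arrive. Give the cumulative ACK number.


SYN uses sequence number 70585; first data byte = ISN + 1 = 70586.
Segment 1: SEQ = 70586, len = 494 B, covers [70586, 71079]
Segment 2: SEQ = 71080, len = 572 B, covers [71080, 71651]
Segment 3: SEQ = 71652, len = 618 B, covers [71652, 72269]
Segment 4: SEQ = 72270, len = 551 B, covers [72270, 72820] [LOST]
In-order data received: bytes [70586, 72269] (segments 1..3).
Segment 4 missing -> gap begins at byte 72270.
Cumulative ACK = next expected in-order byte = 70586 + 494 + 572 + 618 = 72270

72270


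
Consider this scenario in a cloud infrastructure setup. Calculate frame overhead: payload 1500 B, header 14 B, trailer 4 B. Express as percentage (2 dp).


Given: payload = 1500 B, header = 14 B, trailer = 4 B
Overhead bytes = header + trailer = 14 + 4 = 18
Total frame = payload + overhead = 1500 + 18 = 1518
Overhead % = 18 / 1518 * 100 = 1.1858% -> 1.19% (2 dp)

1.19


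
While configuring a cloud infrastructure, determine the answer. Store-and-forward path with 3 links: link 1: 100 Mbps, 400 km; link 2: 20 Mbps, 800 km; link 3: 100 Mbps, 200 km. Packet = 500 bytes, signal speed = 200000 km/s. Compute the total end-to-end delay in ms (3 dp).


Packet = 500 bytes = 4000 bits. Store-and-forward: sum (t_trans + t_prop) per link.
Link 1: t_trans = 4000/(100*10^6) s = 0.0400 ms; t_prop = 400/200000 s = 2.0000 ms; subtotal = 2.0400 ms
Link 2: t_trans = 4000/(20*10^6) s = 0.2000 ms; t_prop = 800/200000 s = 4.0000 ms; subtotal = 4.2000 ms
Link 3: t_trans = 4000/(100*10^6) s = 0.0400 ms; t_prop = 200/200000 s = 1.0000 ms; subtotal = 1.0400 ms
End-to-end = 2.0400 + 4.2000 + 1.0400 = 7.2800 ms -> 7.280 ms (3 dp)

7.280


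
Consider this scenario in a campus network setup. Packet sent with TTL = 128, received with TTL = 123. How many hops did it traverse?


Given: initial TTL = 128, received TTL = 123
Hops = initial TTL - received TTL
Hops = 128 - 123 = 5

5


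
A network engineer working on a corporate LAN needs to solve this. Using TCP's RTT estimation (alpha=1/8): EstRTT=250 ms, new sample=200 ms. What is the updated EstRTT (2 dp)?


Given: EstRTT = 250 ms, SampleRTT = 200 ms, alpha = 1/8
New EstRTT = (1 - alpha) * EstRTT + alpha * SampleRTT
(7/8) * 250 = 218.75
(1/8) * 200 = 25
New EstRTT = 218.75 + 25 = 243.75 ms -> 243.75 ms (2 dp)

243.75


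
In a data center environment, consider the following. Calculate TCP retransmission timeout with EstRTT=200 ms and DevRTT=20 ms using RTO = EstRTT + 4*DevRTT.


Given: EstRTT = 200 ms, DevRTT = 20 ms
Timeout = EstRTT + 4 * DevRTT
4 * DevRTT = 4 * 20 = 80
Timeout = 200 + 80 = 280 ms

280


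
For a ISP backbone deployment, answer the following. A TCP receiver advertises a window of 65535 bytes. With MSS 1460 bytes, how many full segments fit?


Given: RWND = 65535 bytes, MSS = 1460 bytes
Full segments = floor(RWND / MSS)
Full segments = floor(65535 / 1460)
Full segments = floor(44.887) = 44

44


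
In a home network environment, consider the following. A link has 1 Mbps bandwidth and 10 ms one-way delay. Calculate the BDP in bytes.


Given: bandwidth = 1 Mbps, delay = 10 ms
BDP in bits = 1 * 10^6 * 10 / 1000
BDP in bits = 10000
BDP in bytes = 10000 / 8 = 1250

1250


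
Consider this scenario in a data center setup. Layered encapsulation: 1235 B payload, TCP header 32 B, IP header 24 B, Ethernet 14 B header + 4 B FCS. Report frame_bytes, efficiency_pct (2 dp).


TCP segment = 1235 + 32 = 1267 B
IP packet = 1267 + 24 = 1291 B
Ethernet frame = 1291 + 14 + 4 = 1309 B
Efficiency = app / frame = 1235 / 1309 = 0.943468 = 94.3468% -> 94.35% (2 dp)

1309, 94.35


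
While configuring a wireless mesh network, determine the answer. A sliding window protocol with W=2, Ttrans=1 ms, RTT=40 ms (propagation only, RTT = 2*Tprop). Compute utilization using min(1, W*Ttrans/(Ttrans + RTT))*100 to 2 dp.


Given: W = 2, Ttrans = 1 ms, RTT = 40 ms (= 2 * Tprop, Tprop = 20 ms)
Cycle time = Ttrans + RTT = 1 + 40 = 41 ms (first packet sent until its ACK returns)
W * Ttrans = 2 * 1 = 2 ms of sending per cycle
W * Ttrans / (Ttrans + RTT) = 2 / 41 = 0.048780
U = min(1, 0.048780) = 0.048780
U% = 4.88%

4.88


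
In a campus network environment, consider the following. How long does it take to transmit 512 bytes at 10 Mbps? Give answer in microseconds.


Given: packet = 512 bytes, bandwidth = 10 Mbps
Packet in bits = 512 * 8 = 4096 bits
Bandwidth = 10 * 10^6 = 10000000 bps
Time = 4096 / 10000000 seconds
Time in us = 4096 * 10^6 / 10000000 = 409.6

409.6


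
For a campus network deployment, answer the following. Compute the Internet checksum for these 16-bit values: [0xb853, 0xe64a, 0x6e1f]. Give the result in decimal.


Given words: [0xb853, 0xe64a, 0x6e1f]
Step 1: Sum all words
Raw sum = 47187 + 58954 + 28191 = 134332
Step 2: Fold carry: (3260 + 2) = 3262
One's complement = ~3262 & 0xFFFF = 62273

62273


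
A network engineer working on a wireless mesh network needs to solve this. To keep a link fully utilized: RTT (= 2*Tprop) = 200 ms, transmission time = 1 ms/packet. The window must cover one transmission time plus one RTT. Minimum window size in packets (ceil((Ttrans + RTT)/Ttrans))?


Given: Ttrans = 1 ms, RTT = 200 ms (= 2 * Tprop, Tprop = 100 ms)
Time until first ACK returns = Ttrans + RTT = 1 + 200 = 201 ms
Need W * Ttrans >= Ttrans + RTT  ->  W >= (Ttrans + RTT) / Ttrans
(Ttrans + RTT) / Ttrans = 201 / 1 = 201
W_min = ceil(201) = 201

201


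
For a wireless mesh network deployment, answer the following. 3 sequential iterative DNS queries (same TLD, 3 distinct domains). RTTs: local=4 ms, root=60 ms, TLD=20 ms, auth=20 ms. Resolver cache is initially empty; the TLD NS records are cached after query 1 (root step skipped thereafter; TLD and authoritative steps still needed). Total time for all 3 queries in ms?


Lookup 1 (cold cache): local + root + TLD + auth = 4 + 60 + 20 + 20 = 104 ms
Lookups 2..3 (TLD NS cached -> skip root; new domain -> still ask TLD and auth): local + TLD + auth = 4 + 20 + 20 = 44 ms each
Remaining 2 lookups: 2 * 44 = 88 ms
Total = 104 + 88 = 192 ms

192


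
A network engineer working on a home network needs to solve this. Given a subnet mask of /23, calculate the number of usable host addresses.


Given: subnet mask /23
Host bits = 32 - 23 = 9
Total addresses = 2^9 = 512
Usable hosts = 512 - 2 (network + broadcast) = 510

510


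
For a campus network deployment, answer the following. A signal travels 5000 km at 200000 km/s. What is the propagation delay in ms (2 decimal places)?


Given: distance = 5000 km, speed = 200000 km/s
Delay = distance / speed = 5000 / 200000 seconds
Delay in ms = 5000 * 1000 / 200000
Delay = 25.0000 ms
Rounded to 2 dp = 25.00 ms

25.00


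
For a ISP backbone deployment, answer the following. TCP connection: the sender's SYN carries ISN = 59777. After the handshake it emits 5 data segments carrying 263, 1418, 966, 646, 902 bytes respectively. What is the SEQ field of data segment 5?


The SYN occupies sequence number ISN = 59777, so the first data byte is ISN + 1 = 59778.
SEQ of data segment i = (ISN + 1) + sum of payload sizes of segments 1..i-1.
Segment 1: SEQ = 59778, payload = 263 bytes
Segment 2: SEQ = 60041, payload = 1418 bytes
Segment 3: SEQ = 61459, payload = 966 bytes
Segment 4: SEQ = 62425, payload = 646 bytes
Segment 5: SEQ = 63071, payload = 902 bytes
SEQ of segment 5 = 59778 + 263 + 1418 + 966 + 646 = 63071

63071


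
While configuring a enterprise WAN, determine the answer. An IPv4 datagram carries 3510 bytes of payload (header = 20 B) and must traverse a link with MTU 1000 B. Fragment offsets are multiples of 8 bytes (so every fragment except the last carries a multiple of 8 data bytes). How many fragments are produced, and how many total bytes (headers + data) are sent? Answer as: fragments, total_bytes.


Max data per non-final fragment = floor((MTU - header)/8)*8 = floor((1000 - 20)/8)*8 = floor(980/8)*8 = 976 B
Final fragment needs no 8-byte alignment: it can carry up to MTU - header = 980 B
Non-final fragments needed = ceil((payload - 980) / 976) = ceil(2530/976) = ceil(2.5922) = 3
Number of fragments = 3 + 1 = 4
Fragment sizes (data): 3 * 976 B + 582 B (last, 582 <= 980 OK)
Total bytes sent = payload + n_frags * header = 3510 + 4*20 = 3510 + 80 = 3590 B

4, 3590


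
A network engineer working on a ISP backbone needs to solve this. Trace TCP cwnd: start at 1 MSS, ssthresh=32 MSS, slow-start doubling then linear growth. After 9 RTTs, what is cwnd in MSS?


RTT 0: cwnd = 1 MSS (initial)
RTT 1: cwnd = 2 MSS (slow start, doubled)
RTT 2: cwnd = 4 MSS (slow start, doubled)
RTT 3: cwnd = 8 MSS (slow start, doubled)
RTT 4: cwnd = 16 MSS (slow start, doubled)
RTT 5: cwnd = 32 MSS (slow start, doubled)
RTT 6: cwnd = 33 MSS (congestion avoidance, +1)
RTT 7: cwnd = 34 MSS (congestion avoidance, +1)
RTT 8: cwnd = 35 MSS (congestion avoidance, +1)
RTT 9: cwnd = 36 MSS (congestion avoidance, +1)

36


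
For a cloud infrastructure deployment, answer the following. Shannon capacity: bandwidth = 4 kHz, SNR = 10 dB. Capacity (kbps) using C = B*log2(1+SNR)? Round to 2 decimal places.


Given: B = 4 kHz, SNR = 10 dB
SNR linear = 10^(10/10) = 10
1 + SNR = 11
log2(11) = 3.4594316186
C = 4 * 1000 * 3.4594316186 = 13837.7265 bps
C = 13.837726 kbps -> 13.84 kbps (2 dp)

13.84


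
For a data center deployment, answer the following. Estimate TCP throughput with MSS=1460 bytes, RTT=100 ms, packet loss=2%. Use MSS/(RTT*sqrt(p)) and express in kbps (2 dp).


Given: MSS = 1460 bytes, RTT = 100 ms, loss = 2%
RTT in seconds = 100 / 1000 = 0.1
Loss rate = 2% = 0.02
sqrt(loss) = sqrt(0.02) = 0.141421356237
Throughput (bytes/s) = 1460 / (0.1 * 0.141421356237) = 103237.5901
Throughput (kbps) = 103237.5901 * 8 / 1000 = 825.900720 -> 825.90 kbps (2 dp)

825.90


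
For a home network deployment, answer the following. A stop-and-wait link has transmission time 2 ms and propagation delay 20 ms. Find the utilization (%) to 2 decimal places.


Given: Ttrans = 2 ms, Tprop = 20 ms
RTT = 2 * Tprop = 2 * 20 = 40 ms
U = Ttrans / (Ttrans + RTT)
U = 2 / (2 + 40)
U = 2 / 42 = 0.047619
U% = 4.76%

4.76


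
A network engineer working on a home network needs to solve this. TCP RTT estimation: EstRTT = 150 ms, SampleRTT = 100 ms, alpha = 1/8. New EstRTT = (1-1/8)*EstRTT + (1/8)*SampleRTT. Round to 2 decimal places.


Given: EstRTT = 150 ms, SampleRTT = 100 ms, alpha = 1/8
New EstRTT = (1 - alpha) * EstRTT + alpha * SampleRTT
(7/8) * 150 = 131.25
(1/8) * 100 = 12.5
New EstRTT = 131.25 + 12.5 = 143.75 ms -> 143.75 ms (2 dp)

143.75


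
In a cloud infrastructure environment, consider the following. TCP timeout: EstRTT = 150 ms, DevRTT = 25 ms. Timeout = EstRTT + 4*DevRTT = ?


Given: EstRTT = 150 ms, DevRTT = 25 ms
Timeout = EstRTT + 4 * DevRTT
4 * DevRTT = 4 * 25 = 100
Timeout = 150 + 100 = 250 ms

250


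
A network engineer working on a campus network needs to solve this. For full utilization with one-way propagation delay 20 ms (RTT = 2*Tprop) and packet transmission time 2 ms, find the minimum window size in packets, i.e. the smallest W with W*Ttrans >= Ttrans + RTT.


Given: Ttrans = 2 ms, RTT = 40 ms (= 2 * Tprop, Tprop = 20 ms)
Time until first ACK returns = Ttrans + RTT = 2 + 40 = 42 ms
Need W * Ttrans >= Ttrans + RTT  ->  W >= (Ttrans + RTT) / Ttrans
(Ttrans + RTT) / Ttrans = 42 / 2 = 21
W_min = ceil(21) = 21

21


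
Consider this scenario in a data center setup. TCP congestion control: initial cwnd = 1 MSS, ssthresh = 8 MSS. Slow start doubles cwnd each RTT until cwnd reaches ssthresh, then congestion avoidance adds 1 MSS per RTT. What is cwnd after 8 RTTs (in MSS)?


RTT 0: cwnd = 1 MSS (initial)
RTT 1: cwnd = 2 MSS (slow start, doubled)
RTT 2: cwnd = 4 MSS (slow start, doubled)
RTT 3: cwnd = 8 MSS (slow start, doubled)
RTT 4: cwnd = 9 MSS (congestion avoidance, +1)
RTT 5: cwnd = 10 MSS (congestion avoidance, +1)
RTT 6: cwnd = 11 MSS (congestion avoidance, +1)
RTT 7: cwnd = 12 MSS (congestion avoidance, +1)
RTT 8: cwnd = 13 MSS (congestion avoidance, +1)

13


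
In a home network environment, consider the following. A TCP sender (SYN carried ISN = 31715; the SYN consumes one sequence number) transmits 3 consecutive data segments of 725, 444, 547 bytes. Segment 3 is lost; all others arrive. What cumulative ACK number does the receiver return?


SYN uses sequence number 31715; first data byte = ISN + 1 = 31716.
Segment 1: SEQ = 31716, len = 725 B, covers [31716, 32440]
Segment 2: SEQ = 32441, len = 444 B, covers [32441, 32884]
Segment 3: SEQ = 32885, len = 547 B, covers [32885, 33431] [LOST]
In-order data received: bytes [31716, 32884] (segments 1..2).
Segment 3 missing -> gap begins at byte 32885.
Cumulative ACK = next expected in-order byte = 31716 + 725 + 444 = 32885

32885


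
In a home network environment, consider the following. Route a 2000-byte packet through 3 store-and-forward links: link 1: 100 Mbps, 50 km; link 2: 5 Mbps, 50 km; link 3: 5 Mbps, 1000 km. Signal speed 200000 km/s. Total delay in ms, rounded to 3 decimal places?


Packet = 2000 bytes = 16000 bits. Store-and-forward: sum (t_trans + t_prop) per link.
Link 1: t_trans = 16000/(100*10^6) s = 0.1600 ms; t_prop = 50/200000 s = 0.2500 ms; subtotal = 0.4100 ms
Link 2: t_trans = 16000/(5*10^6) s = 3.2000 ms; t_prop = 50/200000 s = 0.2500 ms; subtotal = 3.4500 ms
Link 3: t_trans = 16000/(5*10^6) s = 3.2000 ms; t_prop = 1000/200000 s = 5.0000 ms; subtotal = 8.2000 ms
End-to-end = 0.4100 + 3.4500 + 8.2000 = 12.0600 ms -> 12.060 ms (3 dp)

12.060


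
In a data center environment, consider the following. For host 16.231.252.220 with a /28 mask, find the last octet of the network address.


Given: IP = 16.231.252.220, prefix = /28
Subnet mask = 255.255.255.240
Last octet of IP: 220
Last octet of mask: 240
Network last octet = 220 AND 240 = 208

208


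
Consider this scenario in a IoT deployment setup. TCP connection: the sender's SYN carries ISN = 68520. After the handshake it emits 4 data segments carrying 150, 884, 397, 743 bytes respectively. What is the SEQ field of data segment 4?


The SYN occupies sequence number ISN = 68520, so the first data byte is ISN + 1 = 68521.
SEQ of data segment i = (ISN + 1) + sum of payload sizes of segments 1..i-1.
Segment 1: SEQ = 68521, payload = 150 bytes
Segment 2: SEQ = 68671, payload = 884 bytes
Segment 3: SEQ = 69555, payload = 397 bytes
Segment 4: SEQ = 69952, payload = 743 bytes
SEQ of segment 4 = 68521 + 150 + 884 + 397 = 69952

69952


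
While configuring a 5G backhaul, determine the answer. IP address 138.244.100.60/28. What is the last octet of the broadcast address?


Given: IP = 138.244.100.60, prefix = /28
Host bits = 32 - 28 = 4
Network last octet = 60 AND mask = 48
Host part size = 2^4 - 1 = 15
Broadcast last octet = 48 OR 15 = 63

63


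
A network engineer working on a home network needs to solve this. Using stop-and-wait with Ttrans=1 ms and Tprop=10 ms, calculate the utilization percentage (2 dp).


Given: Ttrans = 1 ms, Tprop = 10 ms
RTT = 2 * Tprop = 2 * 10 = 20 ms
U = Ttrans / (Ttrans + RTT)
U = 1 / (1 + 20)
U = 1 / 21 = 0.047619
U% = 4.76%

4.76


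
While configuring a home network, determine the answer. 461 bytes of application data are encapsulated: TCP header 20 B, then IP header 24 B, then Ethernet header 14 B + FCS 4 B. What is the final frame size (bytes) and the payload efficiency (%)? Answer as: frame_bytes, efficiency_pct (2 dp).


TCP segment = 461 + 20 = 481 B
IP packet = 481 + 24 = 505 B
Ethernet frame = 505 + 14 + 4 = 523 B
Efficiency = app / frame = 461 / 523 = 0.881453 = 88.1453% -> 88.15% (2 dp)

523, 88.15


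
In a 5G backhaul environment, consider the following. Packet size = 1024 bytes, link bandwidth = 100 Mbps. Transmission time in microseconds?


Given: packet = 1024 bytes, bandwidth = 100 Mbps
Packet in bits = 1024 * 8 = 8192 bits
Bandwidth = 100 * 10^6 = 100000000 bps
Time = 8192 / 100000000 seconds
Time in us = 8192 * 10^6 / 100000000 = 81.92

81.92


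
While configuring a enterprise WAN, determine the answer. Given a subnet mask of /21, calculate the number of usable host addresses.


Given: subnet mask /21
Host bits = 32 - 21 = 11
Total addresses = 2^11 = 2048
Usable hosts = 2048 - 2 (network + broadcast) = 2046

2046


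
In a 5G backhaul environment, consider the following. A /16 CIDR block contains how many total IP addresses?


Given: CIDR prefix /16
Host bits = 32 - 16 = 16
Total addresses = 2^16 = 65536

65536


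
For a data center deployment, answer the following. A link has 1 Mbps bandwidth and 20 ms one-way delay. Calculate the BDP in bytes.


Given: bandwidth = 1 Mbps, delay = 20 ms
BDP in bits = 1 * 10^6 * 20 / 1000
BDP in bits = 20000
BDP in bytes = 20000 / 8 = 2500

2500


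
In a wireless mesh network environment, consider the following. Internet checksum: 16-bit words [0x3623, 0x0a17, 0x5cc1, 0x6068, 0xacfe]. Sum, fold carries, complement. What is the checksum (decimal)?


Given words: [0x3623, 0x0a17, 0x5cc1, 0x6068, 0xacfe]
Step 1: Sum all words
Raw sum = 13859 + 2583 + 23745 + 24680 + 44286 = 109153
Step 2: Fold carry: (43617 + 1) = 43618
One's complement = ~43618 & 0xFFFF = 21917

21917


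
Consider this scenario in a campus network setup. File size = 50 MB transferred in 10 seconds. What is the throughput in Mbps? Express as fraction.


Given: file = 50 MB, time = 10 s
File in Mb = 50 * 8 = 400 Mb
Throughput = 400 / 10 Mbps
Throughput = 40 Mbps

40


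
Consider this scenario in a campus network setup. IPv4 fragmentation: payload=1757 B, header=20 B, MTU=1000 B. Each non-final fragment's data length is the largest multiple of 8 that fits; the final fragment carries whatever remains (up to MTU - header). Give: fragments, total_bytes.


Max data per non-final fragment = floor((MTU - header)/8)*8 = floor((1000 - 20)/8)*8 = floor(980/8)*8 = 976 B
Final fragment needs no 8-byte alignment: it can carry up to MTU - header = 980 B
Non-final fragments needed = ceil((payload - 980) / 976) = ceil(777/976) = ceil(0.7961) = 1
Number of fragments = 1 + 1 = 2
Fragment sizes (data): 1 * 976 B + 781 B (last, 781 <= 980 OK)
Total bytes sent = payload + n_frags * header = 1757 + 2*20 = 1757 + 40 = 1797 B

2, 1797


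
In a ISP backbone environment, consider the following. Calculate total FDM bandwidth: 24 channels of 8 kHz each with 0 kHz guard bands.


Given: 24 channels, 8 kHz each, guard = 0 kHz
Channel bandwidth = 24 * 8 = 192 kHz
Guard bands = 23 gaps * 0 kHz = 0 kHz
Total = 192 + 0 = 192 kHz

192


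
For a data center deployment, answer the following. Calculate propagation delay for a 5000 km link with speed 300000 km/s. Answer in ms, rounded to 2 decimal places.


Given: distance = 5000 km, speed = 300000 km/s
Delay = distance / speed = 5000 / 300000 seconds
Delay in ms = 5000 * 1000 / 300000
Delay = 16.6667 ms
Rounded to 2 dp = 16.67 ms

16.67


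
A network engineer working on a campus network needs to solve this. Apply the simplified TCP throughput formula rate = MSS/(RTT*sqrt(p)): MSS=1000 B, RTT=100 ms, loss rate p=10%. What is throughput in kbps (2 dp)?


Given: MSS = 1000 bytes, RTT = 100 ms, loss = 10%
RTT in seconds = 100 / 1000 = 0.1
Loss rate = 10% = 0.1
sqrt(loss) = sqrt(0.1) = 0.316227766017
Throughput (bytes/s) = 1000 / (0.1 * 0.316227766017) = 31622.7766
Throughput (kbps) = 31622.7766 * 8 / 1000 = 252.982213 -> 252.98 kbps (2 dp)

252.98


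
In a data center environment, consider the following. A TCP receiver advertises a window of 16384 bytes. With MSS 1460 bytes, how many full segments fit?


Given: RWND = 16384 bytes, MSS = 1460 bytes
Full segments = floor(RWND / MSS)
Full segments = floor(16384 / 1460)
Full segments = floor(11.2219) = 11

11


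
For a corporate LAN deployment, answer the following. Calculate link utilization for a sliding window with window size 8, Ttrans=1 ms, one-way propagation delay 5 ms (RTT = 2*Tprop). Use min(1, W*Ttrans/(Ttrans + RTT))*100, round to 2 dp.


Given: W = 8, Ttrans = 1 ms, RTT = 10 ms (= 2 * Tprop, Tprop = 5 ms)
Cycle time = Ttrans + RTT = 1 + 10 = 11 ms (first packet sent until its ACK returns)
W * Ttrans = 8 * 1 = 8 ms of sending per cycle
W * Ttrans / (Ttrans + RTT) = 8 / 11 = 0.727273
U = min(1, 0.727273) = 0.727273
U% = 72.73%

72.73


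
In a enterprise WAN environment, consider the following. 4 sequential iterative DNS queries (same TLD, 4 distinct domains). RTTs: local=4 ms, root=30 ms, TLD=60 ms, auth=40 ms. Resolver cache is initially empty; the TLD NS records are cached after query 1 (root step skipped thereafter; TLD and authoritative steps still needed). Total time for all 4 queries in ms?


Lookup 1 (cold cache): local + root + TLD + auth = 4 + 30 + 60 + 40 = 134 ms
Lookups 2..4 (TLD NS cached -> skip root; new domain -> still ask TLD and auth): local + TLD + auth = 4 + 60 + 40 = 104 ms each
Remaining 3 lookups: 3 * 104 = 312 ms
Total = 134 + 312 = 446 ms

446


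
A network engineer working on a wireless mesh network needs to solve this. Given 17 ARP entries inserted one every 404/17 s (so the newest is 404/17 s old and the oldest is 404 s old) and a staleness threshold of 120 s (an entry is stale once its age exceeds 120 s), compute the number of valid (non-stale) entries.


Ages are k * 404/17 s for k = 1..17 (spacing = 23.7647 s).
Entry k is valid iff k * 404/17 <= 120 iff k <= 17 * 120 / 404 = 5.0495
n_valid = floor(5.0495) = 5
(n_stale = 17 - 5 = 12)

5


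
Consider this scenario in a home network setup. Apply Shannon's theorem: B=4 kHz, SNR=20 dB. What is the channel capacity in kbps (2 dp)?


Given: B = 4 kHz, SNR = 20 dB
SNR linear = 10^(20/10) = 100
1 + SNR = 101
log2(101) = 6.6582114828
C = 4 * 1000 * 6.6582114828 = 26632.8459 bps
C = 26.632846 kbps -> 26.63 kbps (2 dp)

26.63


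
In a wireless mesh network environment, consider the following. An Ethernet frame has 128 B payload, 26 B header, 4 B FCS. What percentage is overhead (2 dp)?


Given: payload = 128 B, header = 26 B, trailer = 4 B
Overhead bytes = header + trailer = 26 + 4 = 30
Total frame = payload + overhead = 128 + 30 = 158
Overhead % = 30 / 158 * 100 = 18.9873% -> 18.99% (2 dp)

18.99


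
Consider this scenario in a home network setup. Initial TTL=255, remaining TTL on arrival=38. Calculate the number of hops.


Given: initial TTL = 255, received TTL = 38
Hops = initial TTL - received TTL
Hops = 255 - 38 = 217

217


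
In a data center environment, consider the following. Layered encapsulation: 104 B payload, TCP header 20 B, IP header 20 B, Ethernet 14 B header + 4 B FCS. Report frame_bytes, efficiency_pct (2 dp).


TCP segment = 104 + 20 = 124 B
IP packet = 124 + 20 = 144 B
Ethernet frame = 144 + 14 + 4 = 162 B
Efficiency = app / frame = 104 / 162 = 0.641975 = 64.1975% -> 64.20% (2 dp)

162, 64.20


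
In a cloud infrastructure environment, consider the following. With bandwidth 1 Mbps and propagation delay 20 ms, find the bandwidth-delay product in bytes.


Given: bandwidth = 1 Mbps, delay = 20 ms
BDP in bits = 1 * 10^6 * 20 / 1000
BDP in bits = 20000
BDP in bytes = 20000 / 8 = 2500

2500


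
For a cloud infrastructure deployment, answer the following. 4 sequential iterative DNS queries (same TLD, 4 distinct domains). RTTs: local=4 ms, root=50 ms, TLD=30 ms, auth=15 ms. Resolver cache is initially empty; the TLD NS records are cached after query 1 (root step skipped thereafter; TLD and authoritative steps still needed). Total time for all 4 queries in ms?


Lookup 1 (cold cache): local + root + TLD + auth = 4 + 50 + 30 + 15 = 99 ms
Lookups 2..4 (TLD NS cached -> skip root; new domain -> still ask TLD and auth): local + TLD + auth = 4 + 30 + 15 = 49 ms each
Remaining 3 lookups: 3 * 49 = 147 ms
Total = 99 + 147 = 246 ms

246


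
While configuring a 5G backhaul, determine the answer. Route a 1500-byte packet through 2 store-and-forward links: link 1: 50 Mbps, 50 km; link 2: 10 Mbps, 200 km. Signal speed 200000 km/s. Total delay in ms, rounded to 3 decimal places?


Packet = 1500 bytes = 12000 bits. Store-and-forward: sum (t_trans + t_prop) per link.
Link 1: t_trans = 12000/(50*10^6) s = 0.2400 ms; t_prop = 50/200000 s = 0.2500 ms; subtotal = 0.4900 ms
Link 2: t_trans = 12000/(10*10^6) s = 1.2000 ms; t_prop = 200/200000 s = 1.0000 ms; subtotal = 2.2000 ms
End-to-end = 0.4900 + 2.2000 = 2.6900 ms -> 2.690 ms (3 dp)

2.690


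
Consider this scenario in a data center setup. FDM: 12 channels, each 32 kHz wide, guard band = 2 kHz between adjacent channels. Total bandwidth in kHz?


Given: 12 channels, 32 kHz each, guard = 2 kHz
Channel bandwidth = 12 * 32 = 384 kHz
Guard bands = 11 gaps * 2 kHz = 22 kHz
Total = 384 + 22 = 406 kHz

406


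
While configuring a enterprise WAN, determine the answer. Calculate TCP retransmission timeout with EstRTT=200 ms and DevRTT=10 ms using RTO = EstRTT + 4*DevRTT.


Given: EstRTT = 200 ms, DevRTT = 10 ms
Timeout = EstRTT + 4 * DevRTT
4 * DevRTT = 4 * 10 = 40
Timeout = 200 + 40 = 240 ms

240


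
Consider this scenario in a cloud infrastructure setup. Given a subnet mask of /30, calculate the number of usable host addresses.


Given: subnet mask /30
Host bits = 32 - 30 = 2
Total addresses = 2^2 = 4
Usable hosts = 4 - 2 (network + broadcast) = 2

2


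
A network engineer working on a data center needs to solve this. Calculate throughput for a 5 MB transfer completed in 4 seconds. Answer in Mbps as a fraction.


Given: file = 5 MB, time = 4 s
File in Mb = 5 * 8 = 40 Mb
Throughput = 40 / 4 Mbps
Throughput = 10 Mbps

10


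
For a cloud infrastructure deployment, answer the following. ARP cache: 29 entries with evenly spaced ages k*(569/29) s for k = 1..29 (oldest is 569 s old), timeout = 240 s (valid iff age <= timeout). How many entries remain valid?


Ages are k * 569/29 s for k = 1..29 (spacing = 19.6207 s).
Entry k is valid iff k * 569/29 <= 240 iff k <= 29 * 240 / 569 = 12.2320
n_valid = floor(12.2320) = 12
(n_stale = 29 - 12 = 17)

12


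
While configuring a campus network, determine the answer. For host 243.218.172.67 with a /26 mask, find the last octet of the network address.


Given: IP = 243.218.172.67, prefix = /26
Subnet mask = 255.255.255.192
Last octet of IP: 67
Last octet of mask: 192
Network last octet = 67 AND 192 = 64

64


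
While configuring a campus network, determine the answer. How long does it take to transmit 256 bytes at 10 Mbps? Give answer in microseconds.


Given: packet = 256 bytes, bandwidth = 10 Mbps
Packet in bits = 256 * 8 = 2048 bits
Bandwidth = 10 * 10^6 = 10000000 bps
Time = 2048 / 10000000 seconds
Time in us = 2048 * 10^6 / 10000000 = 204.8

204.8


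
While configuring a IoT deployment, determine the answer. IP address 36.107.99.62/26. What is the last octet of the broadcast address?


Given: IP = 36.107.99.62, prefix = /26
Host bits = 32 - 26 = 6
Network last octet = 62 AND mask = 0
Host part size = 2^6 - 1 = 63
Broadcast last octet = 0 OR 63 = 63

63


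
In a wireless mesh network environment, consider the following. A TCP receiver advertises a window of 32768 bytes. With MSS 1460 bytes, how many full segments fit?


Given: RWND = 32768 bytes, MSS = 1460 bytes
Full segments = floor(RWND / MSS)
Full segments = floor(32768 / 1460)
Full segments = floor(22.4438) = 22

22


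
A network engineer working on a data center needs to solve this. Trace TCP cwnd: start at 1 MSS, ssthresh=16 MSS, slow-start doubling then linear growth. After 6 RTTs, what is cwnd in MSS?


RTT 0: cwnd = 1 MSS (initial)
RTT 1: cwnd = 2 MSS (slow start, doubled)
RTT 2: cwnd = 4 MSS (slow start, doubled)
RTT 3: cwnd = 8 MSS (slow start, doubled)
RTT 4: cwnd = 16 MSS (slow start, doubled)
RTT 5: cwnd = 17 MSS (congestion avoidance, +1)
RTT 6: cwnd = 18 MSS (congestion avoidance, +1)

18


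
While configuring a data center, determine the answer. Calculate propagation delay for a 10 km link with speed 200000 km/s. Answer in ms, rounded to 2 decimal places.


Given: distance = 10 km, speed = 200000 km/s
Delay = distance / speed = 10 / 200000 seconds
Delay in ms = 10 * 1000 / 200000
Delay = 0.0500 ms
Rounded to 2 dp = 0.05 ms

0.05


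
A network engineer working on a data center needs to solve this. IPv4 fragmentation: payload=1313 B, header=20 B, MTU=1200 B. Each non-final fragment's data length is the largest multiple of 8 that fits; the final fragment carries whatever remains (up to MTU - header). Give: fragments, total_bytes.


Max data per non-final fragment = floor((MTU - header)/8)*8 = floor((1200 - 20)/8)*8 = floor(1180/8)*8 = 1176 B
Final fragment needs no 8-byte alignment: it can carry up to MTU - header = 1180 B
Non-final fragments needed = ceil((payload - 1180) / 1176) = ceil(133/1176) = ceil(0.1131) = 1
Number of fragments = 1 + 1 = 2
Fragment sizes (data): 1 * 1176 B + 137 B (last, 137 <= 1180 OK)
Total bytes sent = payload + n_frags * header = 1313 + 2*20 = 1313 + 40 = 1353 B

2, 1353


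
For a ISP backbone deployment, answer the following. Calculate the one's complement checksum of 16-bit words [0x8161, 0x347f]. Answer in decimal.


Given words: [0x8161, 0x347f]
Step 1: Sum all words
Raw sum = 33121 + 13439 = 46560
One's complement = ~46560 & 0xFFFF = 18975

18975


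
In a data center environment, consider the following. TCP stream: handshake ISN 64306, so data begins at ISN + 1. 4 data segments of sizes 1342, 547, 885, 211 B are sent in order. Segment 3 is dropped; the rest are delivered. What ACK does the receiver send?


SYN uses sequence number 64306; first data byte = ISN + 1 = 64307.
Segment 1: SEQ = 64307, len = 1342 B, covers [64307, 65648]
Segment 2: SEQ = 65649, len = 547 B, covers [65649, 66195]
Segment 3: SEQ = 66196, len = 885 B, covers [66196, 67080] [LOST]
Segment 4: SEQ = 67081, len = 211 B, covers [67081, 67291]
In-order data received: bytes [64307, 66195] (segments 1..2).
Segment 3 missing -> gap begins at byte 66196; later segments buffered out of order.
Cumulative ACK = next expected in-order byte = 64307 + 1342 + 547 = 66196

66196


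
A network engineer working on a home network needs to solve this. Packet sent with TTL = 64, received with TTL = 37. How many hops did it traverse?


Given: initial TTL = 64, received TTL = 37
Hops = initial TTL - received TTL
Hops = 64 - 37 = 27

27


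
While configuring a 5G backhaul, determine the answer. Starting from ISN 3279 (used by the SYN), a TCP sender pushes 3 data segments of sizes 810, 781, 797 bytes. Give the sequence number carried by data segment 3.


The SYN occupies sequence number ISN = 3279, so the first data byte is ISN + 1 = 3280.
SEQ of data segment i = (ISN + 1) + sum of payload sizes of segments 1..i-1.
Segment 1: SEQ = 3280, payload = 810 bytes
Segment 2: SEQ = 4090, payload = 781 bytes
Segment 3: SEQ = 4871, payload = 797 bytes
SEQ of segment 3 = 3280 + 810 + 781 = 4871

4871


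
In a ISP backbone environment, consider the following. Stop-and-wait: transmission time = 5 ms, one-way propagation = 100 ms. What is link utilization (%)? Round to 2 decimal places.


Given: Ttrans = 5 ms, Tprop = 100 ms
RTT = 2 * Tprop = 2 * 100 = 200 ms
U = Ttrans / (Ttrans + RTT)
U = 5 / (5 + 200)
U = 5 / 205 = 0.02439
U% = 2.44%

2.44


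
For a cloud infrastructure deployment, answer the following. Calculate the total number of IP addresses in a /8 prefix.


Given: CIDR prefix /8
Host bits = 32 - 8 = 24
Total addresses = 2^24 = 16777216

16777216


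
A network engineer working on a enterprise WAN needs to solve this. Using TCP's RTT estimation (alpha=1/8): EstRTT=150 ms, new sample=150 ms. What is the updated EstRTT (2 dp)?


Given: EstRTT = 150 ms, SampleRTT = 150 ms, alpha = 1/8
New EstRTT = (1 - alpha) * EstRTT + alpha * SampleRTT
(7/8) * 150 = 131.25
(1/8) * 150 = 18.75
New EstRTT = 131.25 + 18.75 = 150 ms -> 150.00 ms (2 dp)

150.00


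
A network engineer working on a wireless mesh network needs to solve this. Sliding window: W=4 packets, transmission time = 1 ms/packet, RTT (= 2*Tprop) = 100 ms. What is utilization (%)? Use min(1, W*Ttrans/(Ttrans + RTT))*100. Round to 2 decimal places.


Given: W = 4, Ttrans = 1 ms, RTT = 100 ms (= 2 * Tprop, Tprop = 50 ms)
Cycle time = Ttrans + RTT = 1 + 100 = 101 ms (first packet sent until its ACK returns)
W * Ttrans = 4 * 1 = 4 ms of sending per cycle
W * Ttrans / (Ttrans + RTT) = 4 / 101 = 0.039604
U = min(1, 0.039604) = 0.039604
U% = 3.96%

3.96


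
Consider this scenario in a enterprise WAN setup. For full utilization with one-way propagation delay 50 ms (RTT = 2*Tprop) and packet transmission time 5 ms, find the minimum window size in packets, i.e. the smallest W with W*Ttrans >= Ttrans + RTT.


Given: Ttrans = 5 ms, RTT = 100 ms (= 2 * Tprop, Tprop = 50 ms)
Time until first ACK returns = Ttrans + RTT = 5 + 100 = 105 ms
Need W * Ttrans >= Ttrans + RTT  ->  W >= (Ttrans + RTT) / Ttrans
(Ttrans + RTT) / Ttrans = 105 / 5 = 21
W_min = ceil(21) = 21

21


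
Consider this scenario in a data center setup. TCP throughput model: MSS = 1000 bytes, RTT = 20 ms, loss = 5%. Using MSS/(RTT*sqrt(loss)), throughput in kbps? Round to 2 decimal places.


Given: MSS = 1000 bytes, RTT = 20 ms, loss = 5%
RTT in seconds = 20 / 1000 = 0.02
Loss rate = 5% = 0.05
sqrt(loss) = sqrt(0.05) = 0.223606797750
Throughput (bytes/s) = 1000 / (0.02 * 0.223606797750) = 223606.7977
Throughput (kbps) = 223606.7977 * 8 / 1000 = 1788.854382 -> 1788.85 kbps (2 dp)

1788.85


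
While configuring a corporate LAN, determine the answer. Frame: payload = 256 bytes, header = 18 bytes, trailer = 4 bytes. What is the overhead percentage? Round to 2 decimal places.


Given: payload = 256 B, header = 18 B, trailer = 4 B
Overhead bytes = header + trailer = 18 + 4 = 22
Total frame = payload + overhead = 256 + 22 = 278
Overhead % = 22 / 278 * 100 = 7.9137% -> 7.91% (2 dp)

7.91


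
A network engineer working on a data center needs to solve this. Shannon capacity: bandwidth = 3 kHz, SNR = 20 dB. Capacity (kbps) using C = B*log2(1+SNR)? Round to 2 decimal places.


Given: B = 3 kHz, SNR = 20 dB
SNR linear = 10^(20/10) = 100
1 + SNR = 101
log2(101) = 6.6582114828
C = 3 * 1000 * 6.6582114828 = 19974.6344 bps
C = 19.974634 kbps -> 19.97 kbps (2 dp)

19.97


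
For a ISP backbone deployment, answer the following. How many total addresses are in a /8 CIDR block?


Given: CIDR prefix /8
Host bits = 32 - 8 = 24
Total addresses = 2^24 = 16777216

16777216


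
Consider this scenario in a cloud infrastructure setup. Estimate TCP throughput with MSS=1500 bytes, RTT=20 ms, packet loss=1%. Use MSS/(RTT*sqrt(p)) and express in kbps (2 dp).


Given: MSS = 1500 bytes, RTT = 20 ms, loss = 1%
RTT in seconds = 20 / 1000 = 0.02
Loss rate = 1% = 0.01
sqrt(loss) = sqrt(0.01) = 0.1
Throughput (bytes/s) = 1500 / (0.02 * 0.1) = 750000.0000
Throughput (kbps) = 750000.0000 * 8 / 1000 = 6000.000000 -> 6000.00 kbps (2 dp)

6000.00


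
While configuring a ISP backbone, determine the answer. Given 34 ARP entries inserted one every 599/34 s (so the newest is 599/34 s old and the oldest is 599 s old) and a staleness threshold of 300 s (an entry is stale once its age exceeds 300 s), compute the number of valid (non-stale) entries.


Ages are k * 599/34 s for k = 1..34 (spacing = 17.6176 s).
Entry k is valid iff k * 599/34 <= 300 iff k <= 34 * 300 / 599 = 17.0284
n_valid = floor(17.0284) = 17
(n_stale = 34 - 17 = 17)

17


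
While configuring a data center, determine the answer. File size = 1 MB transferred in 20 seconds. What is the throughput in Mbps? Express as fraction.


Given: file = 1 MB, time = 20 s
File in Mb = 1 * 8 = 8 Mb
Throughput = 8 / 20 Mbps
Throughput = 2/5 Mbps

2/5


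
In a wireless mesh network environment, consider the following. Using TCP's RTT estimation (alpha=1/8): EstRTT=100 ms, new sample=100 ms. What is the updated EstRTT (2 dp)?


Given: EstRTT = 100 ms, SampleRTT = 100 ms, alpha = 1/8
New EstRTT = (1 - alpha) * EstRTT + alpha * SampleRTT
(7/8) * 100 = 87.5
(1/8) * 100 = 12.5
New EstRTT = 87.5 + 12.5 = 100 ms -> 100.00 ms (2 dp)

100.00


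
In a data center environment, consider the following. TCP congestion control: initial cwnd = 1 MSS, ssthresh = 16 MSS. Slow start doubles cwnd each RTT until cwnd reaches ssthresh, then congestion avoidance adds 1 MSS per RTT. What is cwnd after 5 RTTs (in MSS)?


RTT 0: cwnd = 1 MSS (initial)
RTT 1: cwnd = 2 MSS (slow start, doubled)
RTT 2: cwnd = 4 MSS (slow start, doubled)
RTT 3: cwnd = 8 MSS (slow start, doubled)
RTT 4: cwnd = 16 MSS (slow start, doubled)
RTT 5: cwnd = 17 MSS (congestion avoidance, +1)

17


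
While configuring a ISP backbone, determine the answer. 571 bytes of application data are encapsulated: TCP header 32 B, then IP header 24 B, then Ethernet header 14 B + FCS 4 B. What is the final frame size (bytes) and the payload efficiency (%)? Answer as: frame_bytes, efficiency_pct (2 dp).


TCP segment = 571 + 32 = 603 B
IP packet = 603 + 24 = 627 B
Ethernet frame = 627 + 14 + 4 = 645 B
Efficiency = app / frame = 571 / 645 = 0.885271 = 88.5271% -> 88.53% (2 dp)

645, 88.53
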